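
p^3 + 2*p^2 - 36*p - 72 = (p - 6)*(p + 2)*(p + 6)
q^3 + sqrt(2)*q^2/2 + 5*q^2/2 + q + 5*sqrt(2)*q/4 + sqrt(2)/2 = (q + 1/2)*(q + 2)*(q + sqrt(2)/2)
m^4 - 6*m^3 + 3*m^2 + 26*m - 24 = (m - 4)*(m - 3)*(m - 1)*(m + 2)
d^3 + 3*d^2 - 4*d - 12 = (d - 2)*(d + 2)*(d + 3)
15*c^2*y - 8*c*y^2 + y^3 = y*(-5*c + y)*(-3*c + y)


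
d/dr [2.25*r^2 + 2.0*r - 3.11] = 4.5*r + 2.0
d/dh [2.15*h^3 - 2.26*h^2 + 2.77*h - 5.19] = 6.45*h^2 - 4.52*h + 2.77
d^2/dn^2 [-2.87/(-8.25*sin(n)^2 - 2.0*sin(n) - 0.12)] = (-781.3575*sin(n)^4 - 142.065*sin(n)^3 + 1171.92145*sin(n)^2 + 284.8188*sin(n) + 17.2774)/(8.25*sin(n)^2 + 2.0*sin(n) + 0.12)^3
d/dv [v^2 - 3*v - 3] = 2*v - 3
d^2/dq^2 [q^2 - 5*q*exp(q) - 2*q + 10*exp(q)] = -5*q*exp(q) + 2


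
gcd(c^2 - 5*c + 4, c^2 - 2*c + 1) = c - 1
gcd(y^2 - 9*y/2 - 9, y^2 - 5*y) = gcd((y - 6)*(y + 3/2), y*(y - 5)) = 1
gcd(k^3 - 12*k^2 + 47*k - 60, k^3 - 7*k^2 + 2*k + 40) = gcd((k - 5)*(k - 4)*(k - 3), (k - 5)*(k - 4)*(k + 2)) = k^2 - 9*k + 20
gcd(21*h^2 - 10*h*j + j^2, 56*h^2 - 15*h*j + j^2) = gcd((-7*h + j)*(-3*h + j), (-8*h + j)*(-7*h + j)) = 7*h - j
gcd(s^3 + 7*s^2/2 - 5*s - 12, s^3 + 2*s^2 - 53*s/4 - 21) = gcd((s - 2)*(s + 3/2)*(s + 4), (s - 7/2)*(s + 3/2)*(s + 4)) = s^2 + 11*s/2 + 6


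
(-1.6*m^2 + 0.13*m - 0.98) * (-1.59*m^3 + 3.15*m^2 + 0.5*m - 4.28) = 2.544*m^5 - 5.2467*m^4 + 1.1677*m^3 + 3.826*m^2 - 1.0464*m + 4.1944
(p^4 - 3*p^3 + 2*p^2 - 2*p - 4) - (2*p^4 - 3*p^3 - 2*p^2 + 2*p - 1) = -p^4 + 4*p^2 - 4*p - 3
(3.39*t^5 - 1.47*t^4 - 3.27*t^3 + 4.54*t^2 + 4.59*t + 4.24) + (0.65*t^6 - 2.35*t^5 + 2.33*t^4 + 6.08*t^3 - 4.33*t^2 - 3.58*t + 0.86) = 0.65*t^6 + 1.04*t^5 + 0.86*t^4 + 2.81*t^3 + 0.21*t^2 + 1.01*t + 5.1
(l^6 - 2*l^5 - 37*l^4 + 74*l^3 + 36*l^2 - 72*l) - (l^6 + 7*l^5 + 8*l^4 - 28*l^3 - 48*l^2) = -9*l^5 - 45*l^4 + 102*l^3 + 84*l^2 - 72*l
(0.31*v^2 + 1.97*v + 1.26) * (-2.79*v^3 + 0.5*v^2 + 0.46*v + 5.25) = -0.8649*v^5 - 5.3413*v^4 - 2.3878*v^3 + 3.1637*v^2 + 10.9221*v + 6.615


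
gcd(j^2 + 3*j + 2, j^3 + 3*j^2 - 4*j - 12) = j + 2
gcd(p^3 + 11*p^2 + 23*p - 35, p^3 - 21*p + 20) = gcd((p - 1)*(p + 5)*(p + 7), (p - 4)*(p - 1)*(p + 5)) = p^2 + 4*p - 5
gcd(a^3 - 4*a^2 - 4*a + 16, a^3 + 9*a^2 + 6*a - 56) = a - 2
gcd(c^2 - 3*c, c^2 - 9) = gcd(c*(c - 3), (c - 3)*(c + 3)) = c - 3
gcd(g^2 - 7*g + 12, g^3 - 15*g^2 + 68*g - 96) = g^2 - 7*g + 12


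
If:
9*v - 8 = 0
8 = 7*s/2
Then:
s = 16/7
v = 8/9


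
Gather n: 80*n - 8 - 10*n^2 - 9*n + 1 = -10*n^2 + 71*n - 7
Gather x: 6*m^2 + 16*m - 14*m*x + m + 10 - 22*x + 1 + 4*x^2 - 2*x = 6*m^2 + 17*m + 4*x^2 + x*(-14*m - 24) + 11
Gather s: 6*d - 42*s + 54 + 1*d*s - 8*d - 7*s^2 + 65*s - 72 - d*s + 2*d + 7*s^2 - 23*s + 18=0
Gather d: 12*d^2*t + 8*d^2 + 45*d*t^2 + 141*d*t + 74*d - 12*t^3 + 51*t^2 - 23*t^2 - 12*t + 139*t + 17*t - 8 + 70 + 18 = d^2*(12*t + 8) + d*(45*t^2 + 141*t + 74) - 12*t^3 + 28*t^2 + 144*t + 80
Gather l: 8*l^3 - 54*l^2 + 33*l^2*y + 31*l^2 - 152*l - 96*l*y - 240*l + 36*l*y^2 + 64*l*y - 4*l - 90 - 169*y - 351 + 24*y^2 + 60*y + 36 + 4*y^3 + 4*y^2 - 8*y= 8*l^3 + l^2*(33*y - 23) + l*(36*y^2 - 32*y - 396) + 4*y^3 + 28*y^2 - 117*y - 405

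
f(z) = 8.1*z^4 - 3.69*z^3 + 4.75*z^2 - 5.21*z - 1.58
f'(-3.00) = -1008.14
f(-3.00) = 812.53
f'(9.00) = 22803.22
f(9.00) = 50790.37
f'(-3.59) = -1681.08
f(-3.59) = 1594.51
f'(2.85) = 681.98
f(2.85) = 471.13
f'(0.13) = -4.09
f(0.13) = -2.18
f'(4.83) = 3433.21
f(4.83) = 4076.61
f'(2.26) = 333.72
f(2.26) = 179.62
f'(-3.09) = -1096.18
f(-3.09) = 907.19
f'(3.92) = 1813.58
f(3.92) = 1741.34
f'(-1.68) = -206.04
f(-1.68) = 102.60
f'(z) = 32.4*z^3 - 11.07*z^2 + 9.5*z - 5.21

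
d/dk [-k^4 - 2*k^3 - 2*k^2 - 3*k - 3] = -4*k^3 - 6*k^2 - 4*k - 3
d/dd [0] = 0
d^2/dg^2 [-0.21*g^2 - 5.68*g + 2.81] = -0.420000000000000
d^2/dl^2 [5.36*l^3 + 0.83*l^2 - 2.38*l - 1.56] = 32.16*l + 1.66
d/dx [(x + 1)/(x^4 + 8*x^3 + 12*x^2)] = (x*(x^2 + 8*x + 12) - 4*(x + 1)*(x^2 + 6*x + 6))/(x^3*(x^2 + 8*x + 12)^2)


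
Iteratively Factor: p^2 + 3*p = (p + 3)*(p)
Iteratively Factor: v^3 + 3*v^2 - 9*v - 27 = (v + 3)*(v^2 - 9) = (v + 3)^2*(v - 3)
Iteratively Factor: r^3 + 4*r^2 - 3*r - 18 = (r + 3)*(r^2 + r - 6) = (r - 2)*(r + 3)*(r + 3)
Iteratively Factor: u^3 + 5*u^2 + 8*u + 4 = (u + 1)*(u^2 + 4*u + 4) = (u + 1)*(u + 2)*(u + 2)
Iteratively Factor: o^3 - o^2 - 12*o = (o - 4)*(o^2 + 3*o) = o*(o - 4)*(o + 3)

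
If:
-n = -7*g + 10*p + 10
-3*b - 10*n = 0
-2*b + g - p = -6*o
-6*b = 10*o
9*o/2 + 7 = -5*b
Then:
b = -70/23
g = -4171/69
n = 21/23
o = 42/23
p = -2995/69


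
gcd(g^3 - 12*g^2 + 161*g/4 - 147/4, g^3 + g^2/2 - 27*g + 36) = g - 3/2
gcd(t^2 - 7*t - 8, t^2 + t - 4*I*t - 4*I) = t + 1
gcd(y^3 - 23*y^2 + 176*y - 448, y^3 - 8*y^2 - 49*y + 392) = y^2 - 15*y + 56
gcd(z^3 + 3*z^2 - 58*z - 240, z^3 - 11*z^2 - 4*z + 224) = z - 8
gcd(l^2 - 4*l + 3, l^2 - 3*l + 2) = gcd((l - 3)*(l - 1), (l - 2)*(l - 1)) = l - 1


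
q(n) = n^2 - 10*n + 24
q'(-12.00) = -34.00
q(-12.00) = 288.00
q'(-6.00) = -22.00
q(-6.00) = 120.00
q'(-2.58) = -15.16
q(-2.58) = 56.46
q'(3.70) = -2.60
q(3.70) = 0.69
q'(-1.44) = -12.88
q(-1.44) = 40.47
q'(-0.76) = -11.52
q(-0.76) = 32.18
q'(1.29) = -7.42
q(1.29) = 12.76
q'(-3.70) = -17.40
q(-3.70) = 74.69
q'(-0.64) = -11.28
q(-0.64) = 30.81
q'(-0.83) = -11.66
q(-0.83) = 32.99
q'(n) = 2*n - 10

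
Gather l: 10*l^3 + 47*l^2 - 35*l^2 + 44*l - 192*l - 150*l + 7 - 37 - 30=10*l^3 + 12*l^2 - 298*l - 60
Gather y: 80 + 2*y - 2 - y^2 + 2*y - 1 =-y^2 + 4*y + 77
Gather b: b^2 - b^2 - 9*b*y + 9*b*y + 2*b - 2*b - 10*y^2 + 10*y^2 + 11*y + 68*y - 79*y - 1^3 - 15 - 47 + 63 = 0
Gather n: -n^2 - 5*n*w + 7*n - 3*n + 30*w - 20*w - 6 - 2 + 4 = -n^2 + n*(4 - 5*w) + 10*w - 4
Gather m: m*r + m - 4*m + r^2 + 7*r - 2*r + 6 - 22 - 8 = m*(r - 3) + r^2 + 5*r - 24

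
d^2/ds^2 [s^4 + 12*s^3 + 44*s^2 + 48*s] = 12*s^2 + 72*s + 88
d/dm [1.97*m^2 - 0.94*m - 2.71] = 3.94*m - 0.94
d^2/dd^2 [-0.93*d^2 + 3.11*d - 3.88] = -1.86000000000000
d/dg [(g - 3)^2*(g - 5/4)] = (g - 3)*(6*g - 11)/2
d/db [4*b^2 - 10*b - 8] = 8*b - 10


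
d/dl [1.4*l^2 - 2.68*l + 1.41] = 2.8*l - 2.68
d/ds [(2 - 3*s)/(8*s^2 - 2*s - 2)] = (12*s^2 - 16*s + 5)/(2*(16*s^4 - 8*s^3 - 7*s^2 + 2*s + 1))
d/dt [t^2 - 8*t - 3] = 2*t - 8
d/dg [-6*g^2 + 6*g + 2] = 6 - 12*g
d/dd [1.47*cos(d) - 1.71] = -1.47*sin(d)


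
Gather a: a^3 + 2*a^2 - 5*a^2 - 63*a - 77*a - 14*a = a^3 - 3*a^2 - 154*a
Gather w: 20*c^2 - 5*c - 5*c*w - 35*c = 20*c^2 - 5*c*w - 40*c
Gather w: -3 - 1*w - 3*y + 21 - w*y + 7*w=w*(6 - y) - 3*y + 18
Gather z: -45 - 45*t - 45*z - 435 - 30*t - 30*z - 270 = -75*t - 75*z - 750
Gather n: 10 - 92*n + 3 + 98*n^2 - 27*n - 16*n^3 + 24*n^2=-16*n^3 + 122*n^2 - 119*n + 13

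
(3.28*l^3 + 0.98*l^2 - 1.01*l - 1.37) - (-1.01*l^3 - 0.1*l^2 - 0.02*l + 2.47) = 4.29*l^3 + 1.08*l^2 - 0.99*l - 3.84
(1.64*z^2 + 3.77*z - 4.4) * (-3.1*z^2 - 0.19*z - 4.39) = -5.084*z^4 - 11.9986*z^3 + 5.7241*z^2 - 15.7143*z + 19.316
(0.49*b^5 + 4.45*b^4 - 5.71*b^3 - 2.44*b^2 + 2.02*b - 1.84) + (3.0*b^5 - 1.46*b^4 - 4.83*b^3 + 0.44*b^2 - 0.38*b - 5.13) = 3.49*b^5 + 2.99*b^4 - 10.54*b^3 - 2.0*b^2 + 1.64*b - 6.97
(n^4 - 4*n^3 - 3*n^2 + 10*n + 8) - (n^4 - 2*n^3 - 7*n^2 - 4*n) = -2*n^3 + 4*n^2 + 14*n + 8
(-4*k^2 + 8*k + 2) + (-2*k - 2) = -4*k^2 + 6*k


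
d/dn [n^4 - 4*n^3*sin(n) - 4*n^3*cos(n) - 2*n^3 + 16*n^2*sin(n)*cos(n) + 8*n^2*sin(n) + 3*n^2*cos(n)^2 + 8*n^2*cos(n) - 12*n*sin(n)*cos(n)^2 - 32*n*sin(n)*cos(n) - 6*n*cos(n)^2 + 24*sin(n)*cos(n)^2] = -4*sqrt(2)*n^3*cos(n + pi/4) + 4*n^3 - 20*n^2*sin(n) - 3*n^2*sin(2*n) - 4*n^2*cos(n) + 16*n^2*cos(2*n) - 6*n^2 + 16*n*sin(n) + 22*n*sin(2*n) + 13*n*cos(n) - 29*n*cos(2*n) - 9*n*cos(3*n) + 3*n - 3*sin(n) - 16*sin(2*n) - 3*sin(3*n) + 6*cos(n) - 3*cos(2*n) + 18*cos(3*n) - 3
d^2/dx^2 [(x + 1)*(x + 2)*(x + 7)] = 6*x + 20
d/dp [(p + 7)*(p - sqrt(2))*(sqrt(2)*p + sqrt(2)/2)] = 3*sqrt(2)*p^2 - 4*p + 15*sqrt(2)*p - 15 + 7*sqrt(2)/2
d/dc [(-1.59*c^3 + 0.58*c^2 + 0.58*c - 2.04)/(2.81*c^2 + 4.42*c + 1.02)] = (-4.4679*c^4 - 14.0556*c^3 - 3.9316*c^2 + 12.648*c + 9.6084)/(7.8961*c^4 + 24.8404*c^3 + 25.2688*c^2 + 9.0168*c + 1.0404)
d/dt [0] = 0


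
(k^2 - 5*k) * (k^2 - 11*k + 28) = k^4 - 16*k^3 + 83*k^2 - 140*k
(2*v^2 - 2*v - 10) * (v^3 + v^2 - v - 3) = 2*v^5 - 14*v^3 - 14*v^2 + 16*v + 30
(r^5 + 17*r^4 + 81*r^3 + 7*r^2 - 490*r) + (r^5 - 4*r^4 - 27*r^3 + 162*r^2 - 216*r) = 2*r^5 + 13*r^4 + 54*r^3 + 169*r^2 - 706*r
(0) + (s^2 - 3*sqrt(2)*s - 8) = s^2 - 3*sqrt(2)*s - 8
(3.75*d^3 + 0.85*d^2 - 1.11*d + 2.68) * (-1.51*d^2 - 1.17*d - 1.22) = -5.6625*d^5 - 5.671*d^4 - 3.8934*d^3 - 3.7851*d^2 - 1.7814*d - 3.2696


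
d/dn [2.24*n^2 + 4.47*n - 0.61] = 4.48*n + 4.47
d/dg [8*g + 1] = 8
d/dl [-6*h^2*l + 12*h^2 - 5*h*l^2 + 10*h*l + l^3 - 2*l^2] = -6*h^2 - 10*h*l + 10*h + 3*l^2 - 4*l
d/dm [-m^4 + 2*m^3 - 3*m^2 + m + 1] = -4*m^3 + 6*m^2 - 6*m + 1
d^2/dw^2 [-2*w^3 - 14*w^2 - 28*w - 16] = -12*w - 28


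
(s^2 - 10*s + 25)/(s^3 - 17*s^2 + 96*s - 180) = (s - 5)/(s^2 - 12*s + 36)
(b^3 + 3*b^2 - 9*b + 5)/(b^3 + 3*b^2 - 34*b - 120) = (b^2 - 2*b + 1)/(b^2 - 2*b - 24)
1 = 1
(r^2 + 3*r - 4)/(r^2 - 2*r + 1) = (r + 4)/(r - 1)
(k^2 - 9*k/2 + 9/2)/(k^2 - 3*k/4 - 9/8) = 4*(k - 3)/(4*k + 3)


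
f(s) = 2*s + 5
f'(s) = 2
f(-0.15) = 4.70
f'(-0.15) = 2.00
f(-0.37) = 4.26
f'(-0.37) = 2.00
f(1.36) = 7.72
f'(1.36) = 2.00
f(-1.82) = 1.36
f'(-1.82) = 2.00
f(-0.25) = 4.50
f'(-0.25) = 2.00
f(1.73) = 8.46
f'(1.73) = 2.00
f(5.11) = 15.22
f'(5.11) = 2.00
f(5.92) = 16.84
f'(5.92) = 2.00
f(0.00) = 5.00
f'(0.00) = 2.00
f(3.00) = 11.00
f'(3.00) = 2.00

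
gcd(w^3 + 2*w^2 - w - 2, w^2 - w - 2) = w + 1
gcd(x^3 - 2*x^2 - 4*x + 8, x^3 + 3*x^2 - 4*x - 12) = x^2 - 4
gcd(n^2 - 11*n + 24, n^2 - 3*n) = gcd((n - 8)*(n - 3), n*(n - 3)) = n - 3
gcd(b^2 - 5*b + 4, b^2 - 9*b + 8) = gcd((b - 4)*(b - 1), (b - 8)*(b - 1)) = b - 1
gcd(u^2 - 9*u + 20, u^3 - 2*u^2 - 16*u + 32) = u - 4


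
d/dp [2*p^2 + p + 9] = 4*p + 1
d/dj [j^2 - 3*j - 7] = 2*j - 3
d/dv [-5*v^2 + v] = 1 - 10*v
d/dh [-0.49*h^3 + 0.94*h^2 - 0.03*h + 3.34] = -1.47*h^2 + 1.88*h - 0.03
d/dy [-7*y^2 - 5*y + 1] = -14*y - 5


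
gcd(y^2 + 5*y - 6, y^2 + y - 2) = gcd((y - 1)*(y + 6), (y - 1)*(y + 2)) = y - 1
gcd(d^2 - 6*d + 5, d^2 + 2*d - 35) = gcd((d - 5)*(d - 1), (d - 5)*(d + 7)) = d - 5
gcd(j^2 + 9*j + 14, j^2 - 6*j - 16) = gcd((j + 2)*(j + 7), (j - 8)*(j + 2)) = j + 2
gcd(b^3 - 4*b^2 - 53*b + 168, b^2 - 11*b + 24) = b^2 - 11*b + 24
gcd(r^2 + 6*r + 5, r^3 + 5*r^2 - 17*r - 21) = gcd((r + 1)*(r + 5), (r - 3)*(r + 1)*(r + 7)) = r + 1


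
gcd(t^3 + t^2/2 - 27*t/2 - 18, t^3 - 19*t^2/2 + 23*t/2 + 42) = t^2 - 5*t/2 - 6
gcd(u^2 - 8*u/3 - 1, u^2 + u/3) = u + 1/3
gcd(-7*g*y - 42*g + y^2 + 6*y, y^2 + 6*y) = y + 6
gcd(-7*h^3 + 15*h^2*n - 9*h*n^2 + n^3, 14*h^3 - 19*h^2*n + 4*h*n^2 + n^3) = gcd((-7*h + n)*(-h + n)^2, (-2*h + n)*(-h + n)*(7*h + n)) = h - n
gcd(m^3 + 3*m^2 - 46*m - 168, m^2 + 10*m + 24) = m^2 + 10*m + 24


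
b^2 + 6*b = b*(b + 6)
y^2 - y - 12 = (y - 4)*(y + 3)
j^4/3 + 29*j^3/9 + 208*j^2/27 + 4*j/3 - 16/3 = (j/3 + 1)*(j - 2/3)*(j + 4/3)*(j + 6)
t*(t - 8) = t^2 - 8*t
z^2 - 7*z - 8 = (z - 8)*(z + 1)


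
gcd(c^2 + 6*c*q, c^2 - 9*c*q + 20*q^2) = 1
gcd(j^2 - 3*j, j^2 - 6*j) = j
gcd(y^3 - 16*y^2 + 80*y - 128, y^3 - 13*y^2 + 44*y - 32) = y^2 - 12*y + 32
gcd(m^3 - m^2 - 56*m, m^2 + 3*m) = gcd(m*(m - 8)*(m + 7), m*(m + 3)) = m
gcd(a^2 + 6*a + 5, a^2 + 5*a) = a + 5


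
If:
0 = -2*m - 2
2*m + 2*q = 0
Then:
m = -1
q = 1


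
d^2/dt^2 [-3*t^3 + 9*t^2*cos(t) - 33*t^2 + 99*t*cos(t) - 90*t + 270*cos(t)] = -9*t^2*cos(t) - 36*t*sin(t) - 99*t*cos(t) - 18*t - 198*sin(t) - 252*cos(t) - 66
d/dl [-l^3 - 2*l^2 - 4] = l*(-3*l - 4)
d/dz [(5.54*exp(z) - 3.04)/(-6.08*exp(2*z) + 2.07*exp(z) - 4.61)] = (33.6832*exp(2*z) - 36.9664*exp(z) - 19.2466)*exp(z)/(36.9664*exp(4*z) - 25.1712*exp(3*z) + 60.3425*exp(2*z) - 19.0854*exp(z) + 21.2521)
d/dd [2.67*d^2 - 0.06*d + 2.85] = 5.34*d - 0.06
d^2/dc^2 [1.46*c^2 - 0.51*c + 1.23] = 2.92000000000000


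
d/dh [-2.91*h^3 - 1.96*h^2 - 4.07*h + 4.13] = -8.73*h^2 - 3.92*h - 4.07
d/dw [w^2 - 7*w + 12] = 2*w - 7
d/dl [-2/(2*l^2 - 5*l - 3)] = 2*(4*l - 5)/(-2*l^2 + 5*l + 3)^2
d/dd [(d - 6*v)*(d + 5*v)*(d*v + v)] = v*(3*d^2 - 2*d*v + 2*d - 30*v^2 - v)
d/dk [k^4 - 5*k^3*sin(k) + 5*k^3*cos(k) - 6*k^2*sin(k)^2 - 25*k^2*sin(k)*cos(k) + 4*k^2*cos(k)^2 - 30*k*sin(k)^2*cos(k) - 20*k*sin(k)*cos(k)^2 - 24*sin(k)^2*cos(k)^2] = -5*sqrt(2)*k^3*sin(k + pi/4) + 4*k^3 - 10*k^2*sin(2*k) - 25*k^2*cos(2*k) + 15*sqrt(2)*k^2*cos(k + pi/4) + 15*k*sin(k)/2 - 25*k*sin(2*k) - 45*k*sin(3*k)/2 - 5*k*cos(k) + 10*k*cos(2*k) - 15*k*cos(3*k) - 2*k - 5*sin(k) - 5*sin(3*k) - 12*sin(4*k) - 15*cos(k)/2 + 15*cos(3*k)/2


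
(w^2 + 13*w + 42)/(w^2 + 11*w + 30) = (w + 7)/(w + 5)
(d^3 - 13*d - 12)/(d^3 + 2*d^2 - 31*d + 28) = (d^2 + 4*d + 3)/(d^2 + 6*d - 7)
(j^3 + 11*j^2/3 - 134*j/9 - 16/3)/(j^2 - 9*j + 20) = (9*j^3 + 33*j^2 - 134*j - 48)/(9*(j^2 - 9*j + 20))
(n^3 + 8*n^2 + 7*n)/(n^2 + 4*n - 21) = n*(n + 1)/(n - 3)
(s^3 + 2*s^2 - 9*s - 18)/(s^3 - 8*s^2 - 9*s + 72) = (s + 2)/(s - 8)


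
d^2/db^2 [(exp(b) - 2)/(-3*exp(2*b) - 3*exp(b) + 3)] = (-exp(4*b) + 9*exp(3*b) + 9*exp(b) + 1)*exp(b)/(3*(exp(6*b) + 3*exp(5*b) - 5*exp(3*b) + 3*exp(b) - 1))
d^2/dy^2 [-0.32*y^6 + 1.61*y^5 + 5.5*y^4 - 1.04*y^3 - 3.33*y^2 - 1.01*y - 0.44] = -9.6*y^4 + 32.2*y^3 + 66.0*y^2 - 6.24*y - 6.66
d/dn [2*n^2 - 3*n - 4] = 4*n - 3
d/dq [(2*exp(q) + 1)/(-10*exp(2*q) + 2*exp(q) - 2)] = (10*exp(2*q) + 10*exp(q) - 3)*exp(q)/(2*(25*exp(4*q) - 10*exp(3*q) + 11*exp(2*q) - 2*exp(q) + 1))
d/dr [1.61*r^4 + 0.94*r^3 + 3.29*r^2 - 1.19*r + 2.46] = 6.44*r^3 + 2.82*r^2 + 6.58*r - 1.19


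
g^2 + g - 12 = (g - 3)*(g + 4)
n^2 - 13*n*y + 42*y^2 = (n - 7*y)*(n - 6*y)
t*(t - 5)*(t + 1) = t^3 - 4*t^2 - 5*t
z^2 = z^2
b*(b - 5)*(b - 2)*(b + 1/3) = b^4 - 20*b^3/3 + 23*b^2/3 + 10*b/3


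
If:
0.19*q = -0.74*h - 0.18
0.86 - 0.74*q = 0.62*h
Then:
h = -0.69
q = 1.74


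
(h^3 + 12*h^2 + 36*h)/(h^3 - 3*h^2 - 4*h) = (h^2 + 12*h + 36)/(h^2 - 3*h - 4)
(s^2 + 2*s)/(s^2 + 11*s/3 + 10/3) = 3*s/(3*s + 5)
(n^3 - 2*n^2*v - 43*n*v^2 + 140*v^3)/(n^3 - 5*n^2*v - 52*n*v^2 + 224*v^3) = (-n + 5*v)/(-n + 8*v)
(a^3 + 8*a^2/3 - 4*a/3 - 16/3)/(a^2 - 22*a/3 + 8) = (a^2 + 4*a + 4)/(a - 6)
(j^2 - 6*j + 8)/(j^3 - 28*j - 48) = (-j^2 + 6*j - 8)/(-j^3 + 28*j + 48)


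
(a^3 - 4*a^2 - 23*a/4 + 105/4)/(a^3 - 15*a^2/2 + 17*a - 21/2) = (a + 5/2)/(a - 1)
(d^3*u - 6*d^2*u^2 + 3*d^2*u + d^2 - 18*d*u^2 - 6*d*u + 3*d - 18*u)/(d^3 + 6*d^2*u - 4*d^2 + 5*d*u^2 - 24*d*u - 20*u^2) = (d^3*u - 6*d^2*u^2 + 3*d^2*u + d^2 - 18*d*u^2 - 6*d*u + 3*d - 18*u)/(d^3 + 6*d^2*u - 4*d^2 + 5*d*u^2 - 24*d*u - 20*u^2)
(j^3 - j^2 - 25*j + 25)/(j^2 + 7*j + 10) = (j^2 - 6*j + 5)/(j + 2)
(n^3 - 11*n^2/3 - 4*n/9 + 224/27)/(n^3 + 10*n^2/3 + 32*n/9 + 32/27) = (9*n^2 - 45*n + 56)/(9*n^2 + 18*n + 8)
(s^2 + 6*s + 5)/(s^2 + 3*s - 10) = (s + 1)/(s - 2)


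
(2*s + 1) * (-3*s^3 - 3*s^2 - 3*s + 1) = -6*s^4 - 9*s^3 - 9*s^2 - s + 1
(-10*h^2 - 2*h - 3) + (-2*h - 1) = -10*h^2 - 4*h - 4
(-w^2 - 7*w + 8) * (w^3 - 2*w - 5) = -w^5 - 7*w^4 + 10*w^3 + 19*w^2 + 19*w - 40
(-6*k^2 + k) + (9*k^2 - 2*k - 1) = 3*k^2 - k - 1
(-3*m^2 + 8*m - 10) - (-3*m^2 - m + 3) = 9*m - 13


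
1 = 1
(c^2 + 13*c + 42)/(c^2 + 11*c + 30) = (c + 7)/(c + 5)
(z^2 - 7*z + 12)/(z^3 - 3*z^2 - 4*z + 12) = (z - 4)/(z^2 - 4)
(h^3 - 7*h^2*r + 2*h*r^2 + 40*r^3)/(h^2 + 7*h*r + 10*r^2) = (h^2 - 9*h*r + 20*r^2)/(h + 5*r)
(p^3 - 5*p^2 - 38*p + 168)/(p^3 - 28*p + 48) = (p - 7)/(p - 2)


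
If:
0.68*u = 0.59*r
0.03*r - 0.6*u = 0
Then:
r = 0.00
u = 0.00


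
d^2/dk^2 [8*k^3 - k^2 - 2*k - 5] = 48*k - 2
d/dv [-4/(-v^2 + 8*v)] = 8*(4 - v)/(v^2*(v - 8)^2)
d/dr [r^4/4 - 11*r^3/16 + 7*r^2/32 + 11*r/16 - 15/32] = r^3 - 33*r^2/16 + 7*r/16 + 11/16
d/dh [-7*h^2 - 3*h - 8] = -14*h - 3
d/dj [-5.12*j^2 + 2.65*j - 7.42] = 2.65 - 10.24*j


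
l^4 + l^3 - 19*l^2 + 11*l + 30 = (l - 3)*(l - 2)*(l + 1)*(l + 5)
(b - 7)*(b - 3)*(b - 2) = b^3 - 12*b^2 + 41*b - 42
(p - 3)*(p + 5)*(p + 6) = p^3 + 8*p^2 - 3*p - 90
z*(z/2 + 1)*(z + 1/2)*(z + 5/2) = z^4/2 + 5*z^3/2 + 29*z^2/8 + 5*z/4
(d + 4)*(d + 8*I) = d^2 + 4*d + 8*I*d + 32*I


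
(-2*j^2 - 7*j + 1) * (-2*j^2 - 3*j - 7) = 4*j^4 + 20*j^3 + 33*j^2 + 46*j - 7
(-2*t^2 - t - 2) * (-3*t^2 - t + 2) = 6*t^4 + 5*t^3 + 3*t^2 - 4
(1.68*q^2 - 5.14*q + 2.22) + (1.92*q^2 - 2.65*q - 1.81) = 3.6*q^2 - 7.79*q + 0.41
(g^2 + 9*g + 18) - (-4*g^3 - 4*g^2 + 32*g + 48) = 4*g^3 + 5*g^2 - 23*g - 30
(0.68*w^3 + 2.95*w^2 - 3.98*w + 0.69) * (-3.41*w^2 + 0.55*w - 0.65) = -2.3188*w^5 - 9.6855*w^4 + 14.7523*w^3 - 6.4594*w^2 + 2.9665*w - 0.4485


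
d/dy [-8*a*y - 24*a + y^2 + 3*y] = -8*a + 2*y + 3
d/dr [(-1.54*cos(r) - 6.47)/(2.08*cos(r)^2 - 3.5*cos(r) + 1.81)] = (-3.2032*cos(r)^2 - 26.9152*cos(r) + 25.4324)*sin(r)/(4.3264*cos(r)^4 - 14.56*cos(r)^3 + 19.7796*cos(r)^2 - 12.67*cos(r) + 3.2761)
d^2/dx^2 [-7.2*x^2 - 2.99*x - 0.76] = -14.4000000000000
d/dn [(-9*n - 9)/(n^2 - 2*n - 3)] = 9/(n^2 - 6*n + 9)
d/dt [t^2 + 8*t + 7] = 2*t + 8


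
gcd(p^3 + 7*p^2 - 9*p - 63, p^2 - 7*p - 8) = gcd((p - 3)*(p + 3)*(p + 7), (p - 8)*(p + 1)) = 1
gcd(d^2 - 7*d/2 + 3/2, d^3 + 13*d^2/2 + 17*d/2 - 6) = d - 1/2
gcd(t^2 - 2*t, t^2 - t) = t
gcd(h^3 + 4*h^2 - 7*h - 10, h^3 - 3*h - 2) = h^2 - h - 2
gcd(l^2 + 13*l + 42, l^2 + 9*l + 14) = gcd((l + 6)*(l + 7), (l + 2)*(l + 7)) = l + 7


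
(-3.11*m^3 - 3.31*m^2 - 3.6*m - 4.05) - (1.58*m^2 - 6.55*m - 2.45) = -3.11*m^3 - 4.89*m^2 + 2.95*m - 1.6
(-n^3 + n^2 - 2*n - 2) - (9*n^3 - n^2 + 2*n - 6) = -10*n^3 + 2*n^2 - 4*n + 4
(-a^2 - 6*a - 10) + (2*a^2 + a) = a^2 - 5*a - 10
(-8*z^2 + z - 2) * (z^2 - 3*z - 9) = -8*z^4 + 25*z^3 + 67*z^2 - 3*z + 18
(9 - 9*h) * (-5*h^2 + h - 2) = 45*h^3 - 54*h^2 + 27*h - 18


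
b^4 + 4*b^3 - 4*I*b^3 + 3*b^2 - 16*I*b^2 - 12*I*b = b*(b + 1)*(b + 3)*(b - 4*I)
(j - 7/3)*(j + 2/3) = j^2 - 5*j/3 - 14/9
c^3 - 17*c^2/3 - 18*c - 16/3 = (c - 8)*(c + 1/3)*(c + 2)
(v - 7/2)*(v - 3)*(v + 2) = v^3 - 9*v^2/2 - 5*v/2 + 21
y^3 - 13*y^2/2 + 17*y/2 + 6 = (y - 4)*(y - 3)*(y + 1/2)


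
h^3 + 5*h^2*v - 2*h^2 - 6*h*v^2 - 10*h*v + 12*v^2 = (h - 2)*(h - v)*(h + 6*v)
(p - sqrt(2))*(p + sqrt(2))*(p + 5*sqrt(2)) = p^3 + 5*sqrt(2)*p^2 - 2*p - 10*sqrt(2)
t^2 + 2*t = t*(t + 2)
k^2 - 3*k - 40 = (k - 8)*(k + 5)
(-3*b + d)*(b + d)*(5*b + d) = -15*b^3 - 13*b^2*d + 3*b*d^2 + d^3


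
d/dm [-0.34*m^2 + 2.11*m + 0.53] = 2.11 - 0.68*m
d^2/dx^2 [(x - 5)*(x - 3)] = 2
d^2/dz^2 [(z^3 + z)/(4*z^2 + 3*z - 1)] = 2*(29*z^3 - 9*z^2 + 15*z + 3)/(64*z^6 + 144*z^5 + 60*z^4 - 45*z^3 - 15*z^2 + 9*z - 1)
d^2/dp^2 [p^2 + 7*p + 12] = 2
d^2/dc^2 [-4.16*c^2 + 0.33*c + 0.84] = -8.32000000000000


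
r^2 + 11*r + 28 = (r + 4)*(r + 7)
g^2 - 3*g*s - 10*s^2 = (g - 5*s)*(g + 2*s)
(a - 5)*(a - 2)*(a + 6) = a^3 - a^2 - 32*a + 60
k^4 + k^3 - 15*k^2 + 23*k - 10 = (k - 2)*(k - 1)^2*(k + 5)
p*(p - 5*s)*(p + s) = p^3 - 4*p^2*s - 5*p*s^2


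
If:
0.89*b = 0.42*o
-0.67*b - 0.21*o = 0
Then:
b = 0.00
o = 0.00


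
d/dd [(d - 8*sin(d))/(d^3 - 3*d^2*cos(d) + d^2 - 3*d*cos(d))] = (-3*d^3*sin(d) - 8*d^3*cos(d) - 2*d^3 + 21*d^2*sin(d) - 5*d^2*cos(d) + 23*d^2 + 16*d*sin(d) - 24*d*sin(2*d) + 24*d - 12*sin(2*d))/(d^2*(d + 1)^2*(d - 3*cos(d))^2)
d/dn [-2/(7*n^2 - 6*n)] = 4*(7*n - 3)/(n^2*(7*n - 6)^2)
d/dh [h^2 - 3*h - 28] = 2*h - 3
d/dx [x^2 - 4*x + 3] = 2*x - 4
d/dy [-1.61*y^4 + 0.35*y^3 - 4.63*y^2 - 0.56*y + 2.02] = -6.44*y^3 + 1.05*y^2 - 9.26*y - 0.56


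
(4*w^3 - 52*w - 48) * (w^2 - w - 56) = 4*w^5 - 4*w^4 - 276*w^3 + 4*w^2 + 2960*w + 2688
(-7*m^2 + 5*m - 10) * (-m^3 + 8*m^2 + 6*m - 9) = 7*m^5 - 61*m^4 + 8*m^3 + 13*m^2 - 105*m + 90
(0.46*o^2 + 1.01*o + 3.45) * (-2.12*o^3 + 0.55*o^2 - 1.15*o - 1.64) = -0.9752*o^5 - 1.8882*o^4 - 7.2875*o^3 - 0.0183999999999997*o^2 - 5.6239*o - 5.658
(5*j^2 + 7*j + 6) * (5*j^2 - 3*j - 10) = 25*j^4 + 20*j^3 - 41*j^2 - 88*j - 60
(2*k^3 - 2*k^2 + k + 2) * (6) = 12*k^3 - 12*k^2 + 6*k + 12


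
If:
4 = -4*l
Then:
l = -1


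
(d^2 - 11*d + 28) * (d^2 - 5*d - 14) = d^4 - 16*d^3 + 69*d^2 + 14*d - 392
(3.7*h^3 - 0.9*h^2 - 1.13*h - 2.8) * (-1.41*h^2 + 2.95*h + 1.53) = -5.217*h^5 + 12.184*h^4 + 4.5993*h^3 - 0.7625*h^2 - 9.9889*h - 4.284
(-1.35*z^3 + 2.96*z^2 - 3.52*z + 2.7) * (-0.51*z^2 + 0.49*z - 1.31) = 0.6885*z^5 - 2.1711*z^4 + 5.0141*z^3 - 6.9794*z^2 + 5.9342*z - 3.537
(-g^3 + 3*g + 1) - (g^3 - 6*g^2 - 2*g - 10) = -2*g^3 + 6*g^2 + 5*g + 11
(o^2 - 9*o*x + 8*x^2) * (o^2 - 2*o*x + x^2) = o^4 - 11*o^3*x + 27*o^2*x^2 - 25*o*x^3 + 8*x^4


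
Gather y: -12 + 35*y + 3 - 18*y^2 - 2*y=-18*y^2 + 33*y - 9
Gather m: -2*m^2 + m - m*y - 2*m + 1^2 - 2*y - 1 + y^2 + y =-2*m^2 + m*(-y - 1) + y^2 - y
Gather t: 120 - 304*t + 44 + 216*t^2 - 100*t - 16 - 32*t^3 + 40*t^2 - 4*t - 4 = -32*t^3 + 256*t^2 - 408*t + 144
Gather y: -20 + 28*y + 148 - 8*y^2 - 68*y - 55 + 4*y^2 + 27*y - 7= -4*y^2 - 13*y + 66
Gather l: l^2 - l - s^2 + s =l^2 - l - s^2 + s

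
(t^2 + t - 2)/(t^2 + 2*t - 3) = (t + 2)/(t + 3)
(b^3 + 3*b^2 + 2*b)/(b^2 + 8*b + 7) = b*(b + 2)/(b + 7)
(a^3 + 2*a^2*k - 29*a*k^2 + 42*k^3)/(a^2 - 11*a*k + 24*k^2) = (a^2 + 5*a*k - 14*k^2)/(a - 8*k)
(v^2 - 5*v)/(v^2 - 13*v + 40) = v/(v - 8)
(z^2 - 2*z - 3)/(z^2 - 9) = (z + 1)/(z + 3)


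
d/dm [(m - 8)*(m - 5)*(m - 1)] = 3*m^2 - 28*m + 53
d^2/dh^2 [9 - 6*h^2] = -12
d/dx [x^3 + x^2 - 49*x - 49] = 3*x^2 + 2*x - 49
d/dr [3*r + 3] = 3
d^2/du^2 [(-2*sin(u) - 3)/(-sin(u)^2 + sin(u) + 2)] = (-2*sin(u)^4 - 12*sin(u)^3 + sin(u)^2 - 6*sin(u) + 10)/((sin(u) - 2)^3*(sin(u) + 1)^2)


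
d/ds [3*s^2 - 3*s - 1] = 6*s - 3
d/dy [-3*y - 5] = -3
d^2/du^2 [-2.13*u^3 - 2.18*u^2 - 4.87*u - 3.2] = -12.78*u - 4.36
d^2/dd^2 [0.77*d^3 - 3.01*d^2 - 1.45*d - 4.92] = 4.62*d - 6.02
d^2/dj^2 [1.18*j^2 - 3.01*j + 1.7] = 2.36000000000000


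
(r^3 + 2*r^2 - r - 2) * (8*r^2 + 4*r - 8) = 8*r^5 + 20*r^4 - 8*r^3 - 36*r^2 + 16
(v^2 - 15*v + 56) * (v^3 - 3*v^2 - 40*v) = v^5 - 18*v^4 + 61*v^3 + 432*v^2 - 2240*v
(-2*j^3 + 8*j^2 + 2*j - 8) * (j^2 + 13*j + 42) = -2*j^5 - 18*j^4 + 22*j^3 + 354*j^2 - 20*j - 336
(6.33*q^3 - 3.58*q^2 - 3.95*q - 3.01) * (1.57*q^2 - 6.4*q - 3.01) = 9.9381*q^5 - 46.1326*q^4 - 2.3428*q^3 + 31.3301*q^2 + 31.1535*q + 9.0601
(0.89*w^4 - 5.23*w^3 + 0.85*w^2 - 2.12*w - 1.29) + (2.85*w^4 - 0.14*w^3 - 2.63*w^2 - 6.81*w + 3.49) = 3.74*w^4 - 5.37*w^3 - 1.78*w^2 - 8.93*w + 2.2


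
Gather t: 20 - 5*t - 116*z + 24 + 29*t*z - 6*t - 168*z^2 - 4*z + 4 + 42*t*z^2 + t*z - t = t*(42*z^2 + 30*z - 12) - 168*z^2 - 120*z + 48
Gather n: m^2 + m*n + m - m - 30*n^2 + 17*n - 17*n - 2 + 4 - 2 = m^2 + m*n - 30*n^2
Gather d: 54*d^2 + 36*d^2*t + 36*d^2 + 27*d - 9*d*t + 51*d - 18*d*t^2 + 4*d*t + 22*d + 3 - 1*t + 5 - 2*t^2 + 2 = d^2*(36*t + 90) + d*(-18*t^2 - 5*t + 100) - 2*t^2 - t + 10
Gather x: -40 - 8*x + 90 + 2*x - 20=30 - 6*x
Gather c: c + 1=c + 1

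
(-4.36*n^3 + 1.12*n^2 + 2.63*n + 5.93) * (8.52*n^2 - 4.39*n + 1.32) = -37.1472*n^5 + 28.6828*n^4 + 11.7356*n^3 + 40.4563*n^2 - 22.5611*n + 7.8276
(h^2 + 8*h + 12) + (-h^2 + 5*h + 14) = 13*h + 26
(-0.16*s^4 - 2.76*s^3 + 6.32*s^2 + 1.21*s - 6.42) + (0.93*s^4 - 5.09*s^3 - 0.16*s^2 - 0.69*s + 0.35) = 0.77*s^4 - 7.85*s^3 + 6.16*s^2 + 0.52*s - 6.07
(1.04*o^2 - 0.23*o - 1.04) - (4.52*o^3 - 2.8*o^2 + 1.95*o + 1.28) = -4.52*o^3 + 3.84*o^2 - 2.18*o - 2.32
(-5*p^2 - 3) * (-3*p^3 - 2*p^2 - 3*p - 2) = 15*p^5 + 10*p^4 + 24*p^3 + 16*p^2 + 9*p + 6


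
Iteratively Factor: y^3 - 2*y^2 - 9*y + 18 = (y - 3)*(y^2 + y - 6) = (y - 3)*(y - 2)*(y + 3)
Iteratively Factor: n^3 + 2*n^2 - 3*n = (n - 1)*(n^2 + 3*n) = n*(n - 1)*(n + 3)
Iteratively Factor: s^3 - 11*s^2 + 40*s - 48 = (s - 4)*(s^2 - 7*s + 12) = (s - 4)*(s - 3)*(s - 4)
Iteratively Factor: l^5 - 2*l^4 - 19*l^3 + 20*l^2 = (l - 1)*(l^4 - l^3 - 20*l^2) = l*(l - 1)*(l^3 - l^2 - 20*l) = l*(l - 1)*(l + 4)*(l^2 - 5*l) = l*(l - 5)*(l - 1)*(l + 4)*(l)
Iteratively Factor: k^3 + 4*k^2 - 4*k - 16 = (k - 2)*(k^2 + 6*k + 8) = (k - 2)*(k + 2)*(k + 4)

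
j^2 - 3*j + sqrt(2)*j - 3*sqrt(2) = (j - 3)*(j + sqrt(2))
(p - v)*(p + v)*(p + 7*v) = p^3 + 7*p^2*v - p*v^2 - 7*v^3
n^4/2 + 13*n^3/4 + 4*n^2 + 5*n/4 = n*(n/2 + 1/2)*(n + 1/2)*(n + 5)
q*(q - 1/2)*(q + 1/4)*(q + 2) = q^4 + 7*q^3/4 - 5*q^2/8 - q/4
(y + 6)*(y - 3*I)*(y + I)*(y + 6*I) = y^4 + 6*y^3 + 4*I*y^3 + 15*y^2 + 24*I*y^2 + 90*y + 18*I*y + 108*I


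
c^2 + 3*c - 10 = (c - 2)*(c + 5)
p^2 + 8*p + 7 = (p + 1)*(p + 7)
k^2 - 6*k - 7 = (k - 7)*(k + 1)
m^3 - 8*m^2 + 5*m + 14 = (m - 7)*(m - 2)*(m + 1)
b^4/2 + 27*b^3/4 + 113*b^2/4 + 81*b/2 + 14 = (b/2 + 1)*(b + 1/2)*(b + 4)*(b + 7)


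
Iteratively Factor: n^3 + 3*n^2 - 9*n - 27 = (n + 3)*(n^2 - 9) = (n - 3)*(n + 3)*(n + 3)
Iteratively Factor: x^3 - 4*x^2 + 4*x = (x - 2)*(x^2 - 2*x) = (x - 2)^2*(x)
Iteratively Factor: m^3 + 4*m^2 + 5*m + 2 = (m + 1)*(m^2 + 3*m + 2) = (m + 1)*(m + 2)*(m + 1)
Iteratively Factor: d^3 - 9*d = (d + 3)*(d^2 - 3*d) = d*(d + 3)*(d - 3)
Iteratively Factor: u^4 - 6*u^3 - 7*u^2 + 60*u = (u - 5)*(u^3 - u^2 - 12*u) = u*(u - 5)*(u^2 - u - 12) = u*(u - 5)*(u + 3)*(u - 4)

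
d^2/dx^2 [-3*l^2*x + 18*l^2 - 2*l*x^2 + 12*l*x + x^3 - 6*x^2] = -4*l + 6*x - 12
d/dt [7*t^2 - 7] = 14*t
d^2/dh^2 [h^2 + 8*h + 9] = 2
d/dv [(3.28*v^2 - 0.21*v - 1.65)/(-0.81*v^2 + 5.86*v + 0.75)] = (19.0507*v^2 + 2.247*v + 9.5115)/(0.6561*v^4 - 9.4932*v^3 + 33.1246*v^2 + 8.79*v + 0.5625)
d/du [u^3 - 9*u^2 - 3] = 3*u*(u - 6)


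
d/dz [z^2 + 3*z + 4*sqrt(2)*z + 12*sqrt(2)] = 2*z + 3 + 4*sqrt(2)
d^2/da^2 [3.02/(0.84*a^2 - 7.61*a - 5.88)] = (4.261824*a^2 - 38.610096*a - 3.02*(1.68*a - 7.61)*(3.36*a - 15.22) - 29.832768)/(-0.84*a^2 + 7.61*a + 5.88)^3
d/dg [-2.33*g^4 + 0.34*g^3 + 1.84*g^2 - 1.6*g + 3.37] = -9.32*g^3 + 1.02*g^2 + 3.68*g - 1.6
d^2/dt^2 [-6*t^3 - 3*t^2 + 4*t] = -36*t - 6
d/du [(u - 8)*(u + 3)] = 2*u - 5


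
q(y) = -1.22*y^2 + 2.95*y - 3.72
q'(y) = 2.95 - 2.44*y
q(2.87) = -5.30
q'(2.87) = -4.05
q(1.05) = -1.97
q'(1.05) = 0.39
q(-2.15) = -15.70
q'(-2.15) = 8.20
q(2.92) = -5.51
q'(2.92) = -4.17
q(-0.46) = -5.34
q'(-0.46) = 4.07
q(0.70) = -2.25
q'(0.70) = 1.24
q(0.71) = -2.24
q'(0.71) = 1.22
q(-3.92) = -34.03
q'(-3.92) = 12.51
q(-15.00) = -322.47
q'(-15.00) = 39.55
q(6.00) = -29.94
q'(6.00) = -11.69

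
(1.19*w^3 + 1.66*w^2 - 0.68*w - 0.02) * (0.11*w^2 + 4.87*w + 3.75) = 0.1309*w^5 + 5.9779*w^4 + 12.4719*w^3 + 2.9112*w^2 - 2.6474*w - 0.075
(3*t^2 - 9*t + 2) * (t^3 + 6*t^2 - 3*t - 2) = 3*t^5 + 9*t^4 - 61*t^3 + 33*t^2 + 12*t - 4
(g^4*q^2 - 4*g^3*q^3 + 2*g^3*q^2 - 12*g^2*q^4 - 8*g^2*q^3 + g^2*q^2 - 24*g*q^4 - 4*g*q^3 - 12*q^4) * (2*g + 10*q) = 2*g^5*q^2 + 2*g^4*q^3 + 4*g^4*q^2 - 64*g^3*q^4 + 4*g^3*q^3 + 2*g^3*q^2 - 120*g^2*q^5 - 128*g^2*q^4 + 2*g^2*q^3 - 240*g*q^5 - 64*g*q^4 - 120*q^5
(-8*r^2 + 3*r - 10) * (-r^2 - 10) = 8*r^4 - 3*r^3 + 90*r^2 - 30*r + 100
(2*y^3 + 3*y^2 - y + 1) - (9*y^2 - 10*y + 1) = 2*y^3 - 6*y^2 + 9*y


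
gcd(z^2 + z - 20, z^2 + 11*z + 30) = z + 5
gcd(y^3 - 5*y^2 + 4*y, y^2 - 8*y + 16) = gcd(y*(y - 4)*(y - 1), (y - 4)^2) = y - 4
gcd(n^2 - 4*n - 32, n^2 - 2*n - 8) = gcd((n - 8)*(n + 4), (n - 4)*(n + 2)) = 1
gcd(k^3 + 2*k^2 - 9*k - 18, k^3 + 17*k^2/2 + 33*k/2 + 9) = 1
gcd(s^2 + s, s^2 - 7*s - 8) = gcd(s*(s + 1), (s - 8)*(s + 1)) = s + 1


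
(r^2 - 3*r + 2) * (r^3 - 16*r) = r^5 - 3*r^4 - 14*r^3 + 48*r^2 - 32*r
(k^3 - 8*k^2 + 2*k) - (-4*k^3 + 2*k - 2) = 5*k^3 - 8*k^2 + 2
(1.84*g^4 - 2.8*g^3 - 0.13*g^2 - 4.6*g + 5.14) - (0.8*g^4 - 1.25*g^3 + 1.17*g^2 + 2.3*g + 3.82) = 1.04*g^4 - 1.55*g^3 - 1.3*g^2 - 6.9*g + 1.32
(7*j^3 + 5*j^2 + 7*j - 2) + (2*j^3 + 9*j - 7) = 9*j^3 + 5*j^2 + 16*j - 9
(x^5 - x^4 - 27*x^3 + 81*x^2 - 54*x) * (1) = x^5 - x^4 - 27*x^3 + 81*x^2 - 54*x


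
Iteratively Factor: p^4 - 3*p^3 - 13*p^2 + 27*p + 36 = (p - 4)*(p^3 + p^2 - 9*p - 9) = (p - 4)*(p - 3)*(p^2 + 4*p + 3) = (p - 4)*(p - 3)*(p + 3)*(p + 1)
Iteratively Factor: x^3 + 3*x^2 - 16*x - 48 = (x - 4)*(x^2 + 7*x + 12) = (x - 4)*(x + 4)*(x + 3)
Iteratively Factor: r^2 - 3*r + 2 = (r - 1)*(r - 2)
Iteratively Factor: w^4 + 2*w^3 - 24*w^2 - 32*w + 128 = (w - 2)*(w^3 + 4*w^2 - 16*w - 64) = (w - 2)*(w + 4)*(w^2 - 16) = (w - 2)*(w + 4)^2*(w - 4)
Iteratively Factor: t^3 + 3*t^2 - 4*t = (t + 4)*(t^2 - t) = t*(t + 4)*(t - 1)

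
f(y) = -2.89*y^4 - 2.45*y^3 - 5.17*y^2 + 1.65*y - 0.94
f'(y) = -11.56*y^3 - 7.35*y^2 - 10.34*y + 1.65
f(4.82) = -1947.31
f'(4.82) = -1513.44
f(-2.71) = -150.49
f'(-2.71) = 205.77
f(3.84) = -837.95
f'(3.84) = -801.00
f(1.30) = -21.17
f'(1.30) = -49.61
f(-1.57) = -24.35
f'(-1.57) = 44.50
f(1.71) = -50.20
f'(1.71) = -95.33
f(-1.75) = -33.64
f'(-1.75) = 59.19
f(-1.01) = -8.36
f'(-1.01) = 16.51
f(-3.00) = -220.36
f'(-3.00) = 278.64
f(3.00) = -342.76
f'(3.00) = -407.64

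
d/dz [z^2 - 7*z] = 2*z - 7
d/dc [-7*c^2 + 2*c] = 2 - 14*c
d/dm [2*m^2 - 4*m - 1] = 4*m - 4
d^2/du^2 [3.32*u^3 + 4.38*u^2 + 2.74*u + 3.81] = 19.92*u + 8.76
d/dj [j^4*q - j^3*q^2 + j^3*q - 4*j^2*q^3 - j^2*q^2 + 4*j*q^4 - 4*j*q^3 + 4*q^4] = q*(4*j^3 - 3*j^2*q + 3*j^2 - 8*j*q^2 - 2*j*q + 4*q^3 - 4*q^2)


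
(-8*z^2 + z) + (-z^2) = -9*z^2 + z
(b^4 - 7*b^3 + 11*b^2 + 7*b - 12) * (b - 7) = b^5 - 14*b^4 + 60*b^3 - 70*b^2 - 61*b + 84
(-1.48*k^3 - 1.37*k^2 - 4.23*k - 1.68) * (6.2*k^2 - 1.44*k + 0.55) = -9.176*k^5 - 6.3628*k^4 - 25.0672*k^3 - 5.0783*k^2 + 0.0926999999999998*k - 0.924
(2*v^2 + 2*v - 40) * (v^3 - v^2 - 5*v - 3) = 2*v^5 - 52*v^3 + 24*v^2 + 194*v + 120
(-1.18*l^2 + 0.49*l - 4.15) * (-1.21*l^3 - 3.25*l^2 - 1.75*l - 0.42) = 1.4278*l^5 + 3.2421*l^4 + 5.494*l^3 + 13.1256*l^2 + 7.0567*l + 1.743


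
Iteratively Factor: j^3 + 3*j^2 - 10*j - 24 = (j - 3)*(j^2 + 6*j + 8) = (j - 3)*(j + 2)*(j + 4)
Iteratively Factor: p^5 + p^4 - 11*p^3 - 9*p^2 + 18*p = (p - 3)*(p^4 + 4*p^3 + p^2 - 6*p) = (p - 3)*(p + 2)*(p^3 + 2*p^2 - 3*p) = p*(p - 3)*(p + 2)*(p^2 + 2*p - 3) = p*(p - 3)*(p - 1)*(p + 2)*(p + 3)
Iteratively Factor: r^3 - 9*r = (r - 3)*(r^2 + 3*r) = r*(r - 3)*(r + 3)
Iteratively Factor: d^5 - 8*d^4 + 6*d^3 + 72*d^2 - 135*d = (d - 3)*(d^4 - 5*d^3 - 9*d^2 + 45*d) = d*(d - 3)*(d^3 - 5*d^2 - 9*d + 45) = d*(d - 5)*(d - 3)*(d^2 - 9) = d*(d - 5)*(d - 3)*(d + 3)*(d - 3)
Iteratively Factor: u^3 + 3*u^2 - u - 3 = (u + 3)*(u^2 - 1) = (u + 1)*(u + 3)*(u - 1)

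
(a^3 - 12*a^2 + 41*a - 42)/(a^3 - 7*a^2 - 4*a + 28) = (a - 3)/(a + 2)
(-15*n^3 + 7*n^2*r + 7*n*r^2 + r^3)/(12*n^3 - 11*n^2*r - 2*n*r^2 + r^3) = (5*n + r)/(-4*n + r)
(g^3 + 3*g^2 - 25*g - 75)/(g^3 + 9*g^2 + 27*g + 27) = (g^2 - 25)/(g^2 + 6*g + 9)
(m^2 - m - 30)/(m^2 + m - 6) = (m^2 - m - 30)/(m^2 + m - 6)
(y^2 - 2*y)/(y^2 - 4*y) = (y - 2)/(y - 4)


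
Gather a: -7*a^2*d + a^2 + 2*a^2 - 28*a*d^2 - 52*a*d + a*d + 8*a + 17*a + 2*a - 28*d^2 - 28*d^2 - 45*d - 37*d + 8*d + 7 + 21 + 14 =a^2*(3 - 7*d) + a*(-28*d^2 - 51*d + 27) - 56*d^2 - 74*d + 42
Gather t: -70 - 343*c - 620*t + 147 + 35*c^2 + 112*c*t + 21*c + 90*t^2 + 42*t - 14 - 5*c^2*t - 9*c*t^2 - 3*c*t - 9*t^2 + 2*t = 35*c^2 - 322*c + t^2*(81 - 9*c) + t*(-5*c^2 + 109*c - 576) + 63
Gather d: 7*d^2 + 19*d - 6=7*d^2 + 19*d - 6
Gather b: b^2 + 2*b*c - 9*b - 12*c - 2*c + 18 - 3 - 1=b^2 + b*(2*c - 9) - 14*c + 14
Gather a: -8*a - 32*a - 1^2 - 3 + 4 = -40*a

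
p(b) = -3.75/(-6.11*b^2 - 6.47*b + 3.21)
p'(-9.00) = 0.00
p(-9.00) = 0.01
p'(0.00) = -2.35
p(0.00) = -1.17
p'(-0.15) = -1.06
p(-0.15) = -0.93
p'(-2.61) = 0.21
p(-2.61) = 0.17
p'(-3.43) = 0.06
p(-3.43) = 0.08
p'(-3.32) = 0.07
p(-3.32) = 0.09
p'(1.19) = -0.46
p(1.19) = 0.29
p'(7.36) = -0.00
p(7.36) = 0.01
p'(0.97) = -0.88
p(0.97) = 0.43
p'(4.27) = -0.01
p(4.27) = 0.03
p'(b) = -3.75*(12.22*b + 6.47)/(-6.11*b^2 - 6.47*b + 3.21)^2 = (-45.825*b - 24.2625)/(6.11*b^2 + 6.47*b - 3.21)^2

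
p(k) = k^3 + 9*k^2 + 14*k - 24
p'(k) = 3*k^2 + 18*k + 14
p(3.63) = 193.24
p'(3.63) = 118.87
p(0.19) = -21.01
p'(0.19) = 17.53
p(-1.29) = -29.23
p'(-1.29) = -4.23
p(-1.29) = -29.23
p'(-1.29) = -4.23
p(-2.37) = -19.94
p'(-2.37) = -11.81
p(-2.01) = -23.90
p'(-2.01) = -10.06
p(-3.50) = -5.62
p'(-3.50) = -12.25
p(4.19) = 266.22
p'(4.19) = 142.09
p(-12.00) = -624.00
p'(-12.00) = 230.00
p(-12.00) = -624.00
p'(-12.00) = 230.00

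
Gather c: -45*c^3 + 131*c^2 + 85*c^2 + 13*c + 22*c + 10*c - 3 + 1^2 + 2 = -45*c^3 + 216*c^2 + 45*c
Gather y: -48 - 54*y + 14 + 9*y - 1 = -45*y - 35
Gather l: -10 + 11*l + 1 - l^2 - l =-l^2 + 10*l - 9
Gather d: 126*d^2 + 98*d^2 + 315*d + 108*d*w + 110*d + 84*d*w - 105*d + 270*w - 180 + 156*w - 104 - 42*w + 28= 224*d^2 + d*(192*w + 320) + 384*w - 256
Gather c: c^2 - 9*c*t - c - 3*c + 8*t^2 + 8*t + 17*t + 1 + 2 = c^2 + c*(-9*t - 4) + 8*t^2 + 25*t + 3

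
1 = 1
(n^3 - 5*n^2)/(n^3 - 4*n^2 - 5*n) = n/(n + 1)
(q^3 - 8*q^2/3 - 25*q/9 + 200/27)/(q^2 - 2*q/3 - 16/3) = (q^2 - 25/9)/(q + 2)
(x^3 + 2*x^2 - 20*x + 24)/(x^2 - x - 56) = (-x^3 - 2*x^2 + 20*x - 24)/(-x^2 + x + 56)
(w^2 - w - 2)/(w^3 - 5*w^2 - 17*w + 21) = (w^2 - w - 2)/(w^3 - 5*w^2 - 17*w + 21)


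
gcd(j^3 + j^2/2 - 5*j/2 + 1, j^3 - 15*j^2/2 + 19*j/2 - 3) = j^2 - 3*j/2 + 1/2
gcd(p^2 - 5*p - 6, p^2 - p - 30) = p - 6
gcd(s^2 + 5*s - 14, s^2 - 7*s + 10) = s - 2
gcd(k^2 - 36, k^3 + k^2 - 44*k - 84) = k + 6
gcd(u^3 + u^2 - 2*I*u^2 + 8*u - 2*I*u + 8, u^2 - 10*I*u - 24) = u - 4*I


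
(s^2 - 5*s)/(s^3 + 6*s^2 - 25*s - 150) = s/(s^2 + 11*s + 30)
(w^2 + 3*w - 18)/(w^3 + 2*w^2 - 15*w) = (w + 6)/(w*(w + 5))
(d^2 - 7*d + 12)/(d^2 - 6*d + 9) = (d - 4)/(d - 3)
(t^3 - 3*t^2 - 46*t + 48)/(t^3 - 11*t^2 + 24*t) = (t^2 + 5*t - 6)/(t*(t - 3))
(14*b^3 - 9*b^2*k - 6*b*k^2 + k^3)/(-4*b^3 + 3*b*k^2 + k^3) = (-7*b + k)/(2*b + k)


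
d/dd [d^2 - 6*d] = 2*d - 6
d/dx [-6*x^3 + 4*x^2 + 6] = 2*x*(4 - 9*x)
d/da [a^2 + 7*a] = 2*a + 7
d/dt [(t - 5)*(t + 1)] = 2*t - 4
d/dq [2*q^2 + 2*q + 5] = 4*q + 2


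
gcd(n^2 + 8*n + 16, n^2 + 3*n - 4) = n + 4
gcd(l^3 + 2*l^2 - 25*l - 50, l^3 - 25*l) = l^2 - 25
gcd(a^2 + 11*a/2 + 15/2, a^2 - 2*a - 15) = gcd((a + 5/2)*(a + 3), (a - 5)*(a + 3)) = a + 3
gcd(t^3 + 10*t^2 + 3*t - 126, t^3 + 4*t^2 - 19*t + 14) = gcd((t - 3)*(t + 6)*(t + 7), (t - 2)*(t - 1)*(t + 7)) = t + 7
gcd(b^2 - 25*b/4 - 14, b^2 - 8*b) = b - 8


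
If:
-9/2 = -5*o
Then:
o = 9/10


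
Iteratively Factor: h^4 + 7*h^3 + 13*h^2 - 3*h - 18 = (h + 3)*(h^3 + 4*h^2 + h - 6) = (h + 2)*(h + 3)*(h^2 + 2*h - 3) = (h - 1)*(h + 2)*(h + 3)*(h + 3)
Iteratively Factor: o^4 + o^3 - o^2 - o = (o)*(o^3 + o^2 - o - 1) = o*(o - 1)*(o^2 + 2*o + 1) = o*(o - 1)*(o + 1)*(o + 1)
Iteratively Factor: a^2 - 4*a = (a - 4)*(a)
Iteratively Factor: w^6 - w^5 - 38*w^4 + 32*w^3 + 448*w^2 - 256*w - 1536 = (w + 4)*(w^5 - 5*w^4 - 18*w^3 + 104*w^2 + 32*w - 384) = (w - 4)*(w + 4)*(w^4 - w^3 - 22*w^2 + 16*w + 96) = (w - 4)*(w - 3)*(w + 4)*(w^3 + 2*w^2 - 16*w - 32) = (w - 4)*(w - 3)*(w + 4)^2*(w^2 - 2*w - 8) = (w - 4)*(w - 3)*(w + 2)*(w + 4)^2*(w - 4)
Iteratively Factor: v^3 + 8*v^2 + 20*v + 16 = (v + 2)*(v^2 + 6*v + 8) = (v + 2)^2*(v + 4)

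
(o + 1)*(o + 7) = o^2 + 8*o + 7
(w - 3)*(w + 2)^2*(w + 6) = w^4 + 7*w^3 - 2*w^2 - 60*w - 72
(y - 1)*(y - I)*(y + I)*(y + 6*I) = y^4 - y^3 + 6*I*y^3 + y^2 - 6*I*y^2 - y + 6*I*y - 6*I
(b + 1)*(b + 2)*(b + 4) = b^3 + 7*b^2 + 14*b + 8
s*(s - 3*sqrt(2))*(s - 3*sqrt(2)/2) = s^3 - 9*sqrt(2)*s^2/2 + 9*s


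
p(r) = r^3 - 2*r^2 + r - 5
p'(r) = 3*r^2 - 4*r + 1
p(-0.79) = -7.53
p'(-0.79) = 6.03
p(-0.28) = -5.46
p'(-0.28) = 2.36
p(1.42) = -4.75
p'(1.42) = 1.37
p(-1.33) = -12.22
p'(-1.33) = 11.63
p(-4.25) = -122.14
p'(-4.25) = 72.19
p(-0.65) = -6.77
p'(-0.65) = 4.87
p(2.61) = 1.77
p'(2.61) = 11.00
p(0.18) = -4.88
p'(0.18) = 0.38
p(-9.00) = -905.00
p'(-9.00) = 280.00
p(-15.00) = -3845.00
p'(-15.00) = 736.00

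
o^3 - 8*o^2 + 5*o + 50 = (o - 5)^2*(o + 2)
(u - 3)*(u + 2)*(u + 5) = u^3 + 4*u^2 - 11*u - 30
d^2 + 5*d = d*(d + 5)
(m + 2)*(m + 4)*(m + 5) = m^3 + 11*m^2 + 38*m + 40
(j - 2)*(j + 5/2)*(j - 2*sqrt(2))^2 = j^4 - 4*sqrt(2)*j^3 + j^3/2 - 2*sqrt(2)*j^2 + 3*j^2 + 4*j + 20*sqrt(2)*j - 40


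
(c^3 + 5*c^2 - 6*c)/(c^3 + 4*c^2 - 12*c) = (c - 1)/(c - 2)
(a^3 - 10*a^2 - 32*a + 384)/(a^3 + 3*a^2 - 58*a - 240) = (a - 8)/(a + 5)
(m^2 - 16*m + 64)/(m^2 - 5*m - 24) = (m - 8)/(m + 3)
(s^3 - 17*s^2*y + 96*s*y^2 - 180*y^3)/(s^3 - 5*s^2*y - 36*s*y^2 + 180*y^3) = (s - 6*y)/(s + 6*y)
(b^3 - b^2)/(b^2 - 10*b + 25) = b^2*(b - 1)/(b^2 - 10*b + 25)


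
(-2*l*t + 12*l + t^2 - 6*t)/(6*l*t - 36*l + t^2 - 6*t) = (-2*l + t)/(6*l + t)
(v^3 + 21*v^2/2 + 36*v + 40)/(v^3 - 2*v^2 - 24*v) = (v^2 + 13*v/2 + 10)/(v*(v - 6))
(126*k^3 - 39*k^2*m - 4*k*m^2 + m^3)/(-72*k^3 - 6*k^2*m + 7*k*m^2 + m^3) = (-7*k + m)/(4*k + m)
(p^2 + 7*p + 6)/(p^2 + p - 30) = (p + 1)/(p - 5)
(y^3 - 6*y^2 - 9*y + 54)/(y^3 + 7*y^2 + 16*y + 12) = (y^2 - 9*y + 18)/(y^2 + 4*y + 4)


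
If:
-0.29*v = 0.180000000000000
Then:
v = -0.62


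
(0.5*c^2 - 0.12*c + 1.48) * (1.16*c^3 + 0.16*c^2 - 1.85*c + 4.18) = 0.58*c^5 - 0.0592*c^4 + 0.7726*c^3 + 2.5488*c^2 - 3.2396*c + 6.1864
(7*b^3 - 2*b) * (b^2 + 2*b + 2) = 7*b^5 + 14*b^4 + 12*b^3 - 4*b^2 - 4*b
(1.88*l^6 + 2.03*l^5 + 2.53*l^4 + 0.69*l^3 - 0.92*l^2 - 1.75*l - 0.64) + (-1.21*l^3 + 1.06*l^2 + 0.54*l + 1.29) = 1.88*l^6 + 2.03*l^5 + 2.53*l^4 - 0.52*l^3 + 0.14*l^2 - 1.21*l + 0.65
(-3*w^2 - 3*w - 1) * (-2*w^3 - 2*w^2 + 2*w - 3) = 6*w^5 + 12*w^4 + 2*w^3 + 5*w^2 + 7*w + 3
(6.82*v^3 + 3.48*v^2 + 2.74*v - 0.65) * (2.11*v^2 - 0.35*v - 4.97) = 14.3902*v^5 + 4.9558*v^4 - 29.332*v^3 - 19.6261*v^2 - 13.3903*v + 3.2305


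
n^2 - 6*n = n*(n - 6)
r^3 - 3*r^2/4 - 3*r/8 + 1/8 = (r - 1)*(r - 1/4)*(r + 1/2)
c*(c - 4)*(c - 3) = c^3 - 7*c^2 + 12*c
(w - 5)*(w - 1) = w^2 - 6*w + 5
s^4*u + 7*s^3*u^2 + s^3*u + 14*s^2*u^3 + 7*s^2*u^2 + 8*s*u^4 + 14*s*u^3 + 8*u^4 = (s + u)*(s + 2*u)*(s + 4*u)*(s*u + u)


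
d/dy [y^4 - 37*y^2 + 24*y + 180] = 4*y^3 - 74*y + 24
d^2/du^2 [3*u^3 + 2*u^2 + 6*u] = 18*u + 4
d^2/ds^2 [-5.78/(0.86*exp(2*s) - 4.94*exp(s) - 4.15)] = (5.78*(1.72*exp(s) - 4.94)*(3.44*exp(s) - 9.88)*exp(s) + (19.8832*exp(s) - 28.5532)*(-0.86*exp(2*s) + 4.94*exp(s) + 4.15))*exp(s)/(-0.86*exp(2*s) + 4.94*exp(s) + 4.15)^3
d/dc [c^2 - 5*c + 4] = 2*c - 5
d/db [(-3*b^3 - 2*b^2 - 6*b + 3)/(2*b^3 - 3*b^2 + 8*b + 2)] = (13*b^4 - 24*b^3 - 70*b^2 + 10*b - 36)/(4*b^6 - 12*b^5 + 41*b^4 - 40*b^3 + 52*b^2 + 32*b + 4)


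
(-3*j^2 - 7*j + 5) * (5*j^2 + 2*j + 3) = -15*j^4 - 41*j^3 + 2*j^2 - 11*j + 15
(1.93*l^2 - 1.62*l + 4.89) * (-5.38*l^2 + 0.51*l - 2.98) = -10.3834*l^4 + 9.6999*l^3 - 32.8858*l^2 + 7.3215*l - 14.5722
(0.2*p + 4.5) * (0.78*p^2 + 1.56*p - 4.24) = 0.156*p^3 + 3.822*p^2 + 6.172*p - 19.08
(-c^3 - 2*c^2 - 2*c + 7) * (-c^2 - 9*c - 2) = c^5 + 11*c^4 + 22*c^3 + 15*c^2 - 59*c - 14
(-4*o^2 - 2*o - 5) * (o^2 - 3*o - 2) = -4*o^4 + 10*o^3 + 9*o^2 + 19*o + 10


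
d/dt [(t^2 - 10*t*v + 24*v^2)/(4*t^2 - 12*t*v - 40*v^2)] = v*(7*t^2 - 68*t*v + 172*v^2)/(4*(t^4 - 6*t^3*v - 11*t^2*v^2 + 60*t*v^3 + 100*v^4))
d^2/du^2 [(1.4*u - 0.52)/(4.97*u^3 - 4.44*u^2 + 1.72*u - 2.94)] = (207.48756*u^5 - 339.494736*u^4 + 214.858336*u^3 + 157.3008*u^2 - 131.41224*u + 24.658048)/(122.763473*u^9 - 329.015988*u^8 + 421.38642*u^7 - 533.119698*u^6 + 535.090272*u^5 - 364.073616*u^4 + 268.677676*u^3 - 141.22584*u^2 + 44.600976*u - 25.412184)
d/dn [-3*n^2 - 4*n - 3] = -6*n - 4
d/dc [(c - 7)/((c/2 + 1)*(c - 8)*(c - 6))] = 2*(-2*c^3 + 33*c^2 - 168*c + 236)/(c^6 - 24*c^5 + 184*c^4 - 288*c^3 - 1904*c^2 + 3840*c + 9216)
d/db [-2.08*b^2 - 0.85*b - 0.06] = -4.16*b - 0.85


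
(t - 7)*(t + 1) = t^2 - 6*t - 7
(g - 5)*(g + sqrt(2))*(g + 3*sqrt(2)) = g^3 - 5*g^2 + 4*sqrt(2)*g^2 - 20*sqrt(2)*g + 6*g - 30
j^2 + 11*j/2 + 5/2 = (j + 1/2)*(j + 5)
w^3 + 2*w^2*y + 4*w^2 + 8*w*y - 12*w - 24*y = (w - 2)*(w + 6)*(w + 2*y)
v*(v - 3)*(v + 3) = v^3 - 9*v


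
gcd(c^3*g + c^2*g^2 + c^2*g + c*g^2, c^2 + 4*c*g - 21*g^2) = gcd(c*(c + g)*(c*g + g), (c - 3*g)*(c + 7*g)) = 1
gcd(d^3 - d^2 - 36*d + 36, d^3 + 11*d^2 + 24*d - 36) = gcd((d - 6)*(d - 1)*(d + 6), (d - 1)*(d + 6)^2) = d^2 + 5*d - 6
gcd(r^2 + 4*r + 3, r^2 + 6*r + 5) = r + 1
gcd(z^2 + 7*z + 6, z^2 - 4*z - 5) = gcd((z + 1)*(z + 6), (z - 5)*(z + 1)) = z + 1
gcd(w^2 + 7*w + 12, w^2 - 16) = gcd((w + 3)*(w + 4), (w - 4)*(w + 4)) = w + 4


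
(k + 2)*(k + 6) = k^2 + 8*k + 12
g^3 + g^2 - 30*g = g*(g - 5)*(g + 6)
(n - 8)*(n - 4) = n^2 - 12*n + 32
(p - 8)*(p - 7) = p^2 - 15*p + 56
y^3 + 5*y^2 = y^2*(y + 5)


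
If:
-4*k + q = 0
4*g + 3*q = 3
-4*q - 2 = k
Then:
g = 75/68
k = -2/17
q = -8/17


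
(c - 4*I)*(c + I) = c^2 - 3*I*c + 4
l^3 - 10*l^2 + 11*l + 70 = (l - 7)*(l - 5)*(l + 2)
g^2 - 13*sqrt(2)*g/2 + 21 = (g - 7*sqrt(2)/2)*(g - 3*sqrt(2))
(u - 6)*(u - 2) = u^2 - 8*u + 12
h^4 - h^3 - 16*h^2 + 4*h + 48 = (h - 4)*(h - 2)*(h + 2)*(h + 3)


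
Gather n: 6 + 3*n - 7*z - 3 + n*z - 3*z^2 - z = n*(z + 3) - 3*z^2 - 8*z + 3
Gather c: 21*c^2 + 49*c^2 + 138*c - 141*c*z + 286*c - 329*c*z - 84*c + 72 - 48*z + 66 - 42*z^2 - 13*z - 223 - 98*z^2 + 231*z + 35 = 70*c^2 + c*(340 - 470*z) - 140*z^2 + 170*z - 50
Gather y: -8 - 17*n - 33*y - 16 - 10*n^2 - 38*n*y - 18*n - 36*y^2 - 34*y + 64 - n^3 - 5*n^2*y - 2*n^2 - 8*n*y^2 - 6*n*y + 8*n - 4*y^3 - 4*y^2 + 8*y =-n^3 - 12*n^2 - 27*n - 4*y^3 + y^2*(-8*n - 40) + y*(-5*n^2 - 44*n - 59) + 40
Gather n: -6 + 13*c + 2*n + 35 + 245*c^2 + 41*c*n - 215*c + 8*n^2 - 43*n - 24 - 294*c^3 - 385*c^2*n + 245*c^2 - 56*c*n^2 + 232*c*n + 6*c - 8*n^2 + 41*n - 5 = -294*c^3 + 490*c^2 - 56*c*n^2 - 196*c + n*(-385*c^2 + 273*c)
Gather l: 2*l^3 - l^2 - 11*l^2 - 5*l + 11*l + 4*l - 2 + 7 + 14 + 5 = 2*l^3 - 12*l^2 + 10*l + 24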